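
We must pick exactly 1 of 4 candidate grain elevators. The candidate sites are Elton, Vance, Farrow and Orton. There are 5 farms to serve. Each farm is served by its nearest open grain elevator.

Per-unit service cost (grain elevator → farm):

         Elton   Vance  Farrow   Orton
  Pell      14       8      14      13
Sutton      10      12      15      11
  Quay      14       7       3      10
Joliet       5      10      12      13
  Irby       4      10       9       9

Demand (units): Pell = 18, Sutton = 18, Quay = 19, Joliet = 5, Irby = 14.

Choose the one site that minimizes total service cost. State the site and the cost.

With exactly 1 open, each farm uses its cheapest among the chosen.
{Vance}: Pell→Vance 8·18=144, Sutton→Vance 12·18=216, Quay→Vance 7·19=133, Joliet→Vance 10·5=50, Irby→Vance 10·14=140. Service cost 683.
{Farrow}: service cost 765
{Elton}: service cost 779
Among all 4 size-1 choices, {Vance} is lowest.

Choose Vance only; total service cost 683.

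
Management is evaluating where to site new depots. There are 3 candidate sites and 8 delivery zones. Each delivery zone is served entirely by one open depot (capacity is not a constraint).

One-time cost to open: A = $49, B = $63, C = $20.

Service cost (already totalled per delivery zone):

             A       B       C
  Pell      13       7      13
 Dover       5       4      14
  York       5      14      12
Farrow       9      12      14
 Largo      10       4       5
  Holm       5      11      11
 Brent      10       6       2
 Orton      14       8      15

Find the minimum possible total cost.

Minimum total cost: 106

For any fixed open set, each delivery zone goes to its cheapest open site; total = fixed + service.
{C}: Pell→C 13, Dover→C 14, York→C 12, Farrow→C 14, Largo→C 5, Holm→C 11, Brent→C 2, Orton→C 15. Service 86; fixed 20; total 106.
{A}: service 71 + fixed 49 = 120
{A, C}: service 58 + fixed 69 = 127
{A, B, C}: service 44 + fixed 132 = 176
(All 7 nonempty subsets were checked; C only is lowest.)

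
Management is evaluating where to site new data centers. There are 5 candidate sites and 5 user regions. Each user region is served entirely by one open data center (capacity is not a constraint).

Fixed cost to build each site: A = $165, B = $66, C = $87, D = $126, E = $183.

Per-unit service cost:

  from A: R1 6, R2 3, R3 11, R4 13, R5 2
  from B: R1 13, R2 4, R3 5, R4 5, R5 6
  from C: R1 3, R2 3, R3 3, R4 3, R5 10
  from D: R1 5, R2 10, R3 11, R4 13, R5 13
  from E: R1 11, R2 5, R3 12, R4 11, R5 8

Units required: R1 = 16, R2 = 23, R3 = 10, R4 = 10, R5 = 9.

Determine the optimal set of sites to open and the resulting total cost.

Open C only; minimum total cost 354.

For any fixed open set, each user region goes to its cheapest open site; total = fixed + service.
{C}: R1→C 3·16=48, R2→C 3·23=69, R3→C 3·10=30, R4→C 3·10=30, R5→C 10·9=90. Service 267; fixed 87; total 354.
{B, C}: service 231 + fixed 153 = 384
{A, C}: R1→C 3·16=48, R2→A 3·23=69, R3→C 3·10=30, R4→C 3·10=30, R5→A 2·9=18. Service 195; fixed 252; total 447.
{A, B, C, D, E}: R1→C 3·16=48, R2→A 3·23=69, R3→C 3·10=30, R4→C 3·10=30, R5→A 2·9=18. Service 195; fixed 627; total 822.
No other subset beats 354.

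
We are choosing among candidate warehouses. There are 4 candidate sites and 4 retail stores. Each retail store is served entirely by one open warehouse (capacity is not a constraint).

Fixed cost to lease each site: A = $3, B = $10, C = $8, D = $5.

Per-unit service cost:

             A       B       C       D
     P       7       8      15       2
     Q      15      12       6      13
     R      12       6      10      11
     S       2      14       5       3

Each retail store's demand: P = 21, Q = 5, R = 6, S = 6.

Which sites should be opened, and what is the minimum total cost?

For any fixed open set, each retail store goes to its cheapest open site; total = fixed + service.
{A, B, C, D}: P→D 2·21=42, Q→C 6·5=30, R→B 6·6=36, S→A 2·6=12. Service 120; fixed 26; total 146.
{B, C, D}: service 126 + fixed 23 = 149
{A, C, D}: P→D 2·21=42, Q→C 6·5=30, R→C 10·6=60, S→A 2·6=12. Service 144; fixed 16; total 160.
{A}: service 306 + fixed 3 = 309
No other subset beats 146.

Open A, B, C and D; minimum total cost 146.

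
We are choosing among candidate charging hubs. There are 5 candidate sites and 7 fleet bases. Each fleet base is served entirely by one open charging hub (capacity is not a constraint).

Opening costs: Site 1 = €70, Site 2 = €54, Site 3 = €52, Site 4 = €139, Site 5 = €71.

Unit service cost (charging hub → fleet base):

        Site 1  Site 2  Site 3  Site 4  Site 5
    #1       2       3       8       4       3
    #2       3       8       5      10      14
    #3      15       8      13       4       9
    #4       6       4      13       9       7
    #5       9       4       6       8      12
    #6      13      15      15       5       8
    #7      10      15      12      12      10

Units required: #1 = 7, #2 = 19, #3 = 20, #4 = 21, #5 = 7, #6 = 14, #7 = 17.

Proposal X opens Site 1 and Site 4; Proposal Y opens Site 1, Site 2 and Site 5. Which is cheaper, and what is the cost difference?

Proposal X: {Site 1, Site 4}: #1→Site 1 2·7=14, #2→Site 1 3·19=57, #3→Site 4 4·20=80, #4→Site 1 6·21=126, #5→Site 4 8·7=56, #6→Site 4 5·14=70, #7→Site 1 10·17=170. Service 573; fixed 209; total 782.
Proposal Y: {Site 1, Site 2, Site 5}: #1→Site 1 2·7=14, #2→Site 1 3·19=57, #3→Site 2 8·20=160, #4→Site 2 4·21=84, #5→Site 2 4·7=28, #6→Site 5 8·14=112, #7→Site 1 10·17=170. Service 625; fixed 195; total 820.
Difference: |782 − 820| = 38.

Proposal X is cheaper by 38.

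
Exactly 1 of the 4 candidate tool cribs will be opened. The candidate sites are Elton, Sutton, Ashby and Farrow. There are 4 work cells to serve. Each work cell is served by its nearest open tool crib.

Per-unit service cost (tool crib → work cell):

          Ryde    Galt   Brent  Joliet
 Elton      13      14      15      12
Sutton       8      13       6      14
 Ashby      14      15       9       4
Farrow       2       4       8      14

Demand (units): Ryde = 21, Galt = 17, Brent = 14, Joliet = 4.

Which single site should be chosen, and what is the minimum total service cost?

Choose Farrow only; total service cost 278.

With exactly 1 open, each work cell uses its cheapest among the chosen.
{Farrow}: Ryde→Farrow 2·21=42, Galt→Farrow 4·17=68, Brent→Farrow 8·14=112, Joliet→Farrow 14·4=56. Service cost 278.
{Sutton}: service cost 529
{Ashby}: service cost 691
Among all 4 size-1 choices, {Farrow} is lowest.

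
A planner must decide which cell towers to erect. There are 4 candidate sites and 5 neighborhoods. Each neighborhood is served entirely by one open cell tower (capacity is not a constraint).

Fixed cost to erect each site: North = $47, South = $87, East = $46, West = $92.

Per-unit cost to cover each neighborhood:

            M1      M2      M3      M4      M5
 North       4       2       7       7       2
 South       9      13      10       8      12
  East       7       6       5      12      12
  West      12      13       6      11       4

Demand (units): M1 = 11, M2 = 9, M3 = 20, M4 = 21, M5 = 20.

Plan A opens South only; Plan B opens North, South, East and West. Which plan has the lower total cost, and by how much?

Plan B is cheaper by 290.

Plan A: {South}: M1→South 9·11=99, M2→South 13·9=117, M3→South 10·20=200, M4→South 8·21=168, M5→South 12·20=240. Service 824; fixed 87; total 911.
Plan B: {North, South, East, West}: M1→North 4·11=44, M2→North 2·9=18, M3→East 5·20=100, M4→North 7·21=147, M5→North 2·20=40. Service 349; fixed 272; total 621.
Difference: |911 − 621| = 290.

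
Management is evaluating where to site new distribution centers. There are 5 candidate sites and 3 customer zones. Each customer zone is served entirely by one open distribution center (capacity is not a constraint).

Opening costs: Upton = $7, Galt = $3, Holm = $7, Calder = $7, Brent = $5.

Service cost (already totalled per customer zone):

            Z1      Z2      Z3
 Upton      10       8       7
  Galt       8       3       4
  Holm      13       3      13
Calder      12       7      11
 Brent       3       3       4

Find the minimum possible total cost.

For any fixed open set, each customer zone goes to its cheapest open site; total = fixed + service.
{Brent}: Z1→Brent 3, Z2→Brent 3, Z3→Brent 4. Service 10; fixed 5; total 15.
{Galt}: Z1→Galt 8, Z2→Galt 3, Z3→Galt 4. Service 15; fixed 3; total 18.
{Galt, Brent}: Z1→Brent 3, Z2→Galt 3, Z3→Galt 4. Service 10; fixed 8; total 18.
{Upton, Galt, Holm, Calder, Brent}: service 10 + fixed 29 = 39
No other subset beats 15.

Minimum total cost: 15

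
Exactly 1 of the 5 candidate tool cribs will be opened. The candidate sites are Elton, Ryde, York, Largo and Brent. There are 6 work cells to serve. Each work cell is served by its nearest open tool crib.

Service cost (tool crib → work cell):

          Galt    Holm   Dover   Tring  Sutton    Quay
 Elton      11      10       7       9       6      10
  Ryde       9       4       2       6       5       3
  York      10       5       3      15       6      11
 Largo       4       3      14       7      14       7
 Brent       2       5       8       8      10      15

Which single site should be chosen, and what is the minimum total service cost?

Choose Ryde only; total service cost 29.

With exactly 1 open, each work cell uses its cheapest among the chosen.
{Ryde}: Galt→Ryde 9, Holm→Ryde 4, Dover→Ryde 2, Tring→Ryde 6, Sutton→Ryde 5, Quay→Ryde 3. Service cost 29.
{Brent}: service cost 48
{Largo}: service cost 49
Among all 5 size-1 choices, {Ryde} is lowest.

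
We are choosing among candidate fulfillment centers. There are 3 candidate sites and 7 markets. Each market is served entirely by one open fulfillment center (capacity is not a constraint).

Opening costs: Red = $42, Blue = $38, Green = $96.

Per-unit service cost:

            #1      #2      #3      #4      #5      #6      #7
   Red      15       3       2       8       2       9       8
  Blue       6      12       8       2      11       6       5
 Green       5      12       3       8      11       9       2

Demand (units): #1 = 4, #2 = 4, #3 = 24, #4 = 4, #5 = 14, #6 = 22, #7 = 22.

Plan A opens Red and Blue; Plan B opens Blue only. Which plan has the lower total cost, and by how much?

Plan A is cheaper by 264.

Plan A: {Red, Blue}: #1→Blue 6·4=24, #2→Red 3·4=12, #3→Red 2·24=48, #4→Blue 2·4=8, #5→Red 2·14=28, #6→Blue 6·22=132, #7→Blue 5·22=110. Service 362; fixed 80; total 442.
Plan B: {Blue}: #1→Blue 6·4=24, #2→Blue 12·4=48, #3→Blue 8·24=192, #4→Blue 2·4=8, #5→Blue 11·14=154, #6→Blue 6·22=132, #7→Blue 5·22=110. Service 668; fixed 38; total 706.
Difference: |442 − 706| = 264.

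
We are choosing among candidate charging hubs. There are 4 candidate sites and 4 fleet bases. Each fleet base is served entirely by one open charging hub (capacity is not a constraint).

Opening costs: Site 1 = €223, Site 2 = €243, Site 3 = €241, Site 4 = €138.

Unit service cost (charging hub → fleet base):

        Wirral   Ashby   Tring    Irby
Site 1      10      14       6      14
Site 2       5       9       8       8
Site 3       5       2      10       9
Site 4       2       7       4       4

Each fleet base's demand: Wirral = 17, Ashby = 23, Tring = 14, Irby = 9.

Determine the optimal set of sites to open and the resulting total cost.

Open Site 4 only; minimum total cost 425.

For any fixed open set, each fleet base goes to its cheapest open site; total = fixed + service.
{Site 4}: Wirral→Site 4 2·17=34, Ashby→Site 4 7·23=161, Tring→Site 4 4·14=56, Irby→Site 4 4·9=36. Service 287; fixed 138; total 425.
{Site 3, Site 4}: Wirral→Site 4 2·17=34, Ashby→Site 3 2·23=46, Tring→Site 4 4·14=56, Irby→Site 4 4·9=36. Service 172; fixed 379; total 551.
{Site 3}: Wirral→Site 3 5·17=85, Ashby→Site 3 2·23=46, Tring→Site 3 10·14=140, Irby→Site 3 9·9=81. Service 352; fixed 241; total 593.
{Site 1, Site 2, Site 3, Site 4}: Wirral→Site 4 2·17=34, Ashby→Site 3 2·23=46, Tring→Site 4 4·14=56, Irby→Site 4 4·9=36. Service 172; fixed 845; total 1017.
No other subset beats 425.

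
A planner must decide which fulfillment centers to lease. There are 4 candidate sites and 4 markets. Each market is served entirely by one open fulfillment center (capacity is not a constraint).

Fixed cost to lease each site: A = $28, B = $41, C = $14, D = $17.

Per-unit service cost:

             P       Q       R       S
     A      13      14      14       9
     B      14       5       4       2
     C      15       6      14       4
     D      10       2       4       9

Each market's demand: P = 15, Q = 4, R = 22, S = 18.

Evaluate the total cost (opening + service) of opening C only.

Total cost: 643

Each market is assigned to its cheapest site among the open ones.
{C}: P→C 15·15=225, Q→C 6·4=24, R→C 14·22=308, S→C 4·18=72. Service 629; fixed 14; total 643.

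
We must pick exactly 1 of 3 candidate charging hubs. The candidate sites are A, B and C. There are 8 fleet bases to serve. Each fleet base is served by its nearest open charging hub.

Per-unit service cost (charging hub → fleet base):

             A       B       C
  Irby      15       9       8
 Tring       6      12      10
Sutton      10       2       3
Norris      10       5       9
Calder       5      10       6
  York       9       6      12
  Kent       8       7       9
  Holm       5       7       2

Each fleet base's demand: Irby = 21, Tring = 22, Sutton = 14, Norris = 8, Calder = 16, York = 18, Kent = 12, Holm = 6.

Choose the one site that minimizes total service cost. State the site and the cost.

Choose B only; total service cost 915.

With exactly 1 open, each fleet base uses its cheapest among the chosen.
{B}: Irby→B 9·21=189, Tring→B 12·22=264, Sutton→B 2·14=28, Norris→B 5·8=40, Calder→B 10·16=160, York→B 6·18=108, Kent→B 7·12=84, Holm→B 7·6=42. Service cost 915.
{C}: service cost 934
{A}: service cost 1035
Among all 3 size-1 choices, {B} is lowest.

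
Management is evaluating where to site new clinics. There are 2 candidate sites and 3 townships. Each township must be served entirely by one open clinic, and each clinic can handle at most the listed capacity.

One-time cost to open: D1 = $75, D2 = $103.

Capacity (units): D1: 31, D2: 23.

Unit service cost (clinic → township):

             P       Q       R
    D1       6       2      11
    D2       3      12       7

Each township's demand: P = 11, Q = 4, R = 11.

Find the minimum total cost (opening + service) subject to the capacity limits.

Open {D1}: P→D1 6·11=66, Q→D1 2·4=8, R→D1 11·11=121.
Loads: D1 carries 26/31. Service 195; fixed 75; total 270.
Next best feasible plan costs 296.

Minimum total cost: 270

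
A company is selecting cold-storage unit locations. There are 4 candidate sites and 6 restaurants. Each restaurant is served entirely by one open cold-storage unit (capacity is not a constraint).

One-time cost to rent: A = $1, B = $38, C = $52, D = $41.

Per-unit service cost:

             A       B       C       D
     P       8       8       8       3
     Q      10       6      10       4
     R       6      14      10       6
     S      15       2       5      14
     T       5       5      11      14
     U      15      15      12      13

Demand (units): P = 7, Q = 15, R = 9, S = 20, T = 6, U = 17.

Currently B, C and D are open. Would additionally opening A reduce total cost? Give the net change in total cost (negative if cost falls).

No — net change +1 (cost rises by 1).

Current service cost with {B, C, D}: 409.
Adding A: each restaurant re-picks its cheapest; new service cost 409, saving 0.
Extra fixed cost: 1. Net change = 1 − 0 = 1.
(Totals: 540 → 541.)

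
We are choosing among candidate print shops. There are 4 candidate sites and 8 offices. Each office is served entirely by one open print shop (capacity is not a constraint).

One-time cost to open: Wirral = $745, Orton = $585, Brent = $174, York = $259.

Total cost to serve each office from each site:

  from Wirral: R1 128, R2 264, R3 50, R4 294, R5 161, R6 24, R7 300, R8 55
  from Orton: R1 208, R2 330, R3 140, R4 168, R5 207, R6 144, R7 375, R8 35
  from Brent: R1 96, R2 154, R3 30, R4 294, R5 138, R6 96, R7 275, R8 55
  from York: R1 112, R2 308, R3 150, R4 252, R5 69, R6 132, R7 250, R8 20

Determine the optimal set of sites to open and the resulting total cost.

Open Brent only; minimum total cost 1312.

For any fixed open set, each office goes to its cheapest open site; total = fixed + service.
{Brent}: R1→Brent 96, R2→Brent 154, R3→Brent 30, R4→Brent 294, R5→Brent 138, R6→Brent 96, R7→Brent 275, R8→Brent 55. Service 1138; fixed 174; total 1312.
{Brent, York}: service 967 + fixed 433 = 1400
{York}: service 1293 + fixed 259 = 1552
{Wirral, Orton, Brent, York}: service 811 + fixed 1763 = 2574
(All 15 nonempty subsets were checked; Brent only is lowest.)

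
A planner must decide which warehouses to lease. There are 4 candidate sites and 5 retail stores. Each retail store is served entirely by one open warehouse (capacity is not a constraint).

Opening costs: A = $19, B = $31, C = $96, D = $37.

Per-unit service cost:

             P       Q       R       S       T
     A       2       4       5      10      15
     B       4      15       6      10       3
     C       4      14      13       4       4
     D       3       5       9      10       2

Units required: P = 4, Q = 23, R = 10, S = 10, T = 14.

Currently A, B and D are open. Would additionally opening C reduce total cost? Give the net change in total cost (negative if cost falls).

Current service cost with {A, B, D}: 278.
Adding C: each retail store re-picks its cheapest; new service cost 218, saving 60.
Extra fixed cost: 96. Net change = 96 − 60 = 36.
(Totals: 365 → 401.)

No — net change +36 (cost rises by 36).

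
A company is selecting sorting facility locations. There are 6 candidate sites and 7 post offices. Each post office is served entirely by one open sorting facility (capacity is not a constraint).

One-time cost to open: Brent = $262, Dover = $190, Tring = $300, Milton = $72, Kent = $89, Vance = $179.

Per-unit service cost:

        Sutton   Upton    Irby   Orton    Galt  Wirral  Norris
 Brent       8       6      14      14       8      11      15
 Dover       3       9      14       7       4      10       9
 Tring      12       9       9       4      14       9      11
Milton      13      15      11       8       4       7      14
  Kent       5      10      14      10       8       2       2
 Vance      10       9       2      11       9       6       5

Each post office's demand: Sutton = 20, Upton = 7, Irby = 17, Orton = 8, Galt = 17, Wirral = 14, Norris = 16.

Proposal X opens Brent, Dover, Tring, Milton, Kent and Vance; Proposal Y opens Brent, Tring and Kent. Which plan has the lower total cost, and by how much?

Proposal X: {Brent, Dover, Tring, Milton, Kent, Vance}: Sutton→Dover 3·20=60, Upton→Brent 6·7=42, Irby→Vance 2·17=34, Orton→Tring 4·8=32, Galt→Dover 4·17=68, Wirral→Kent 2·14=28, Norris→Kent 2·16=32. Service 296; fixed 1092; total 1388.
Proposal Y: {Brent, Tring, Kent}: Sutton→Kent 5·20=100, Upton→Brent 6·7=42, Irby→Tring 9·17=153, Orton→Tring 4·8=32, Galt→Brent 8·17=136, Wirral→Kent 2·14=28, Norris→Kent 2·16=32. Service 523; fixed 651; total 1174.
Difference: |1388 − 1174| = 214.

Proposal Y is cheaper by 214.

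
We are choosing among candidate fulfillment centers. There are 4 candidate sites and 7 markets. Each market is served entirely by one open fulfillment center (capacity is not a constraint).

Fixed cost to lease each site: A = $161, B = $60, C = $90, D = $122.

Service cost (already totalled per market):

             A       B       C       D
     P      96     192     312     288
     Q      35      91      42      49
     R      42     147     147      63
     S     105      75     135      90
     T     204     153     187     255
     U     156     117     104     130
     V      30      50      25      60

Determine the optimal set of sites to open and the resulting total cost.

Open A and B; minimum total cost 769.

For any fixed open set, each market goes to its cheapest open site; total = fixed + service.
{A, B}: P→A 96, Q→A 35, R→A 42, S→B 75, T→B 153, U→B 117, V→A 30. Service 548; fixed 221; total 769.
{A}: service 668 + fixed 161 = 829
{A, B, C}: P→A 96, Q→A 35, R→A 42, S→B 75, T→B 153, U→C 104, V→C 25. Service 530; fixed 311; total 841.
{A, B, C, D}: service 530 + fixed 433 = 963
(All 15 nonempty subsets were checked; A and B is lowest.)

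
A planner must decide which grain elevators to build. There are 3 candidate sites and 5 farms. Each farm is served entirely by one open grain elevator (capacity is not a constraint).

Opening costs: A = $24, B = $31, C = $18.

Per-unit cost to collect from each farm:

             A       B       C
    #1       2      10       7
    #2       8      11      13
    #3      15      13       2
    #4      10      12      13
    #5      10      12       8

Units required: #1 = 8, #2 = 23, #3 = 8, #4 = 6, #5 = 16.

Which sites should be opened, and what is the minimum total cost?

For any fixed open set, each farm goes to its cheapest open site; total = fixed + service.
{A, C}: #1→A 2·8=16, #2→A 8·23=184, #3→C 2·8=16, #4→A 10·6=60, #5→C 8·16=128. Service 404; fixed 42; total 446.
{A, B, C}: service 404 + fixed 73 = 477
{A}: #1→A 2·8=16, #2→A 8·23=184, #3→A 15·8=120, #4→A 10·6=60, #5→A 10·16=160. Service 540; fixed 24; total 564.
{C}: #1→C 7·8=56, #2→C 13·23=299, #3→C 2·8=16, #4→C 13·6=78, #5→C 8·16=128. Service 577; fixed 18; total 595.
(All 7 nonempty subsets were checked; A and C is lowest.)

Open A and C; minimum total cost 446.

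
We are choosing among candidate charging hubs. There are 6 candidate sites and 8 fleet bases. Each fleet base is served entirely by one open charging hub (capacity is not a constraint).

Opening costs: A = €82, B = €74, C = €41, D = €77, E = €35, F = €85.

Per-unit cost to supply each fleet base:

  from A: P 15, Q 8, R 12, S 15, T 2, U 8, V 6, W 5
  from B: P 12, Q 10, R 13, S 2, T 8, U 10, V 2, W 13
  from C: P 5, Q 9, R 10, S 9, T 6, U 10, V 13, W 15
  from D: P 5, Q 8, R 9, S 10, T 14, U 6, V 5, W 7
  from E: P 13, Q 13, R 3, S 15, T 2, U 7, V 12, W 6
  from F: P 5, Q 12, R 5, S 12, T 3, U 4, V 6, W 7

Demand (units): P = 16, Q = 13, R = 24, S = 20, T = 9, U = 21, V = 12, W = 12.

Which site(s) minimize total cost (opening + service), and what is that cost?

For any fixed open set, each fleet base goes to its cheapest open site; total = fixed + service.
{B, E, F}: P→F 5·16=80, Q→B 10·13=130, R→E 3·24=72, S→B 2·20=40, T→E 2·9=18, U→F 4·21=84, V→B 2·12=24, W→E 6·12=72. Service 520; fixed 194; total 714.
{B, C, E}: P→C 5·16=80, Q→C 9·13=117, R→E 3·24=72, S→B 2·20=40, T→E 2·9=18, U→E 7·21=147, V→B 2·12=24, W→E 6·12=72. Service 570; fixed 150; total 720.
{B, D, E}: service 536 + fixed 186 = 722
{A, B, C, D, E, F}: P→C 5·16=80, Q→A 8·13=104, R→E 3·24=72, S→B 2·20=40, T→A 2·9=18, U→F 4·21=84, V→B 2·12=24, W→A 5·12=60. Service 482; fixed 394; total 876.
No other subset beats 714.

Open B, E and F; minimum total cost 714.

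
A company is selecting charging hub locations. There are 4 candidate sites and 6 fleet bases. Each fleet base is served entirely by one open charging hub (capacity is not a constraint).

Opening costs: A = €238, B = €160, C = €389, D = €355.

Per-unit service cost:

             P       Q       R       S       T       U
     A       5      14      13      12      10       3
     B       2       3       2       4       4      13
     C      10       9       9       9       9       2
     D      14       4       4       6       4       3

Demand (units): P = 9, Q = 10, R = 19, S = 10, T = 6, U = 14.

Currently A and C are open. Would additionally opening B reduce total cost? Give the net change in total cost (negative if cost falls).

Current service cost with {A, C}: 478.
Adding B: each fleet base re-picks its cheapest; new service cost 178, saving 300.
Extra fixed cost: 160. Net change = 160 − 300 = -140.
(Totals: 1105 → 965.)

Yes — net change −140 (cost falls by 140).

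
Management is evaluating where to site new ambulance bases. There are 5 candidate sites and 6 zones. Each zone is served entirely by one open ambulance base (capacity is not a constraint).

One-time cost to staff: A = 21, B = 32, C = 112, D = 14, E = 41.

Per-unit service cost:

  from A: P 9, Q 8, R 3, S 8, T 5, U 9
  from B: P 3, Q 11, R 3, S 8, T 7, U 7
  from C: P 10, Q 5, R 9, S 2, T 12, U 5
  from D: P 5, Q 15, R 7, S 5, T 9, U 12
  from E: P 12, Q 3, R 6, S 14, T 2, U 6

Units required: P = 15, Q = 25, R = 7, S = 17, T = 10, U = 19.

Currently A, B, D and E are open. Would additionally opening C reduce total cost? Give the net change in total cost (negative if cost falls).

No — net change +42 (cost rises by 42).

Current service cost with {A, B, D, E}: 360.
Adding C: each zone re-picks its cheapest; new service cost 290, saving 70.
Extra fixed cost: 112. Net change = 112 − 70 = 42.
(Totals: 468 → 510.)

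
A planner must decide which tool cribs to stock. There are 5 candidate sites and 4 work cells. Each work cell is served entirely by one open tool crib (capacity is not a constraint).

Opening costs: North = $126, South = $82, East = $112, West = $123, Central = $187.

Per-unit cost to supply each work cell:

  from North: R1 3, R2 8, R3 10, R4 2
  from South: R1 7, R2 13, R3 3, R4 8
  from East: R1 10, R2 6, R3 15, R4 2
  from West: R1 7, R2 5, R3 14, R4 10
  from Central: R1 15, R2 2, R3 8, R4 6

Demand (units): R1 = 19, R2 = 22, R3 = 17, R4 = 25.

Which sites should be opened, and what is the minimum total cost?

For any fixed open set, each work cell goes to its cheapest open site; total = fixed + service.
{North, South}: R1→North 3·19=57, R2→North 8·22=176, R3→South 3·17=51, R4→North 2·25=50. Service 334; fixed 208; total 542.
{South, East}: service 366 + fixed 194 = 560
{North}: R1→North 3·19=57, R2→North 8·22=176, R3→North 10·17=170, R4→North 2·25=50. Service 453; fixed 126; total 579.
{North, South, East, West, Central}: service 202 + fixed 630 = 832
No other subset beats 542.

Open North and South; minimum total cost 542.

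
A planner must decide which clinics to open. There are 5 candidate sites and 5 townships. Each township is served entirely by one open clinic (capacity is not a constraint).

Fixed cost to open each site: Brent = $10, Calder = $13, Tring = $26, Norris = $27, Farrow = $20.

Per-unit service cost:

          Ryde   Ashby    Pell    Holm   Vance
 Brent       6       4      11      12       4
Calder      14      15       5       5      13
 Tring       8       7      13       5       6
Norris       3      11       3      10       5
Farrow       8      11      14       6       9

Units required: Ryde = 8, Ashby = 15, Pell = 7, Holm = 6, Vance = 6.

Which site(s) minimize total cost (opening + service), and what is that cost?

Open Brent, Calder and Norris; minimum total cost 209.

For any fixed open set, each township goes to its cheapest open site; total = fixed + service.
{Brent, Calder, Norris}: Ryde→Norris 3·8=24, Ashby→Brent 4·15=60, Pell→Norris 3·7=21, Holm→Calder 5·6=30, Vance→Brent 4·6=24. Service 159; fixed 50; total 209.
{Brent, Calder}: service 197 + fixed 23 = 220
{Brent, Tring, Norris}: service 159 + fixed 63 = 222
{Brent, Calder, Tring, Norris, Farrow}: Ryde→Norris 3·8=24, Ashby→Brent 4·15=60, Pell→Norris 3·7=21, Holm→Calder 5·6=30, Vance→Brent 4·6=24. Service 159; fixed 96; total 255.
No other subset beats 209.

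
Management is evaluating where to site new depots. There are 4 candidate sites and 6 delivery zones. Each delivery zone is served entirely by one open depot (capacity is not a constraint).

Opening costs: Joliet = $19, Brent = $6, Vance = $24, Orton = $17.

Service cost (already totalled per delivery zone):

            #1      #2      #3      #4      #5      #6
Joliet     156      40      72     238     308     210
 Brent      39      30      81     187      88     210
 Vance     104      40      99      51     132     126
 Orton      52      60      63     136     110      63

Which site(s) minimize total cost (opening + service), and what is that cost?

For any fixed open set, each delivery zone goes to its cheapest open site; total = fixed + service.
{Brent, Vance, Orton}: #1→Brent 39, #2→Brent 30, #3→Orton 63, #4→Vance 51, #5→Brent 88, #6→Orton 63. Service 334; fixed 47; total 381.
{Joliet, Brent, Vance, Orton}: #1→Brent 39, #2→Brent 30, #3→Orton 63, #4→Vance 51, #5→Brent 88, #6→Orton 63. Service 334; fixed 66; total 400.
{Vance, Orton}: #1→Orton 52, #2→Vance 40, #3→Orton 63, #4→Vance 51, #5→Orton 110, #6→Orton 63. Service 379; fixed 41; total 420.
{Brent}: service 635 + fixed 6 = 641
No other subset beats 381.

Open Brent, Vance and Orton; minimum total cost 381.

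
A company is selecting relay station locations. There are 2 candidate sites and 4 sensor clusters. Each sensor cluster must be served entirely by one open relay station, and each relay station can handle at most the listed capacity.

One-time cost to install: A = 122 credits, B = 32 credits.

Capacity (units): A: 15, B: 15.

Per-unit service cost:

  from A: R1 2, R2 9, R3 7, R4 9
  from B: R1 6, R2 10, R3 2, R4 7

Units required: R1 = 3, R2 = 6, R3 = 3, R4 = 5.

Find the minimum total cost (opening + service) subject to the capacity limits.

Open {A, B}: R1→A 2·3=6, R2→A 9·6=54, R3→B 2·3=6, R4→B 7·5=35.
Loads: A carries 9/15, B carries 8/15. Service 101; fixed 154; total 255.
Next best feasible plan costs 261.

Minimum total cost: 255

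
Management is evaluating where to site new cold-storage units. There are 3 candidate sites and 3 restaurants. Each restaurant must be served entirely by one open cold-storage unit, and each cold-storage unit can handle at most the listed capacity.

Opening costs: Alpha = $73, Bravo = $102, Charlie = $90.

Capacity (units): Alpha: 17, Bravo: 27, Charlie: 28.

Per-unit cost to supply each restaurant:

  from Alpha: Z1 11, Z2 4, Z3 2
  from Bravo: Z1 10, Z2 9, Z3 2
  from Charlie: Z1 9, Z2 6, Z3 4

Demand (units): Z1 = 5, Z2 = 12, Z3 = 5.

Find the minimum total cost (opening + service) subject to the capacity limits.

Open {Charlie}: Z1→Charlie 9·5=45, Z2→Charlie 6·12=72, Z3→Charlie 4·5=20.
Loads: Charlie carries 22/28. Service 137; fixed 90; total 227.
Next best feasible plan costs 266.

Minimum total cost: 227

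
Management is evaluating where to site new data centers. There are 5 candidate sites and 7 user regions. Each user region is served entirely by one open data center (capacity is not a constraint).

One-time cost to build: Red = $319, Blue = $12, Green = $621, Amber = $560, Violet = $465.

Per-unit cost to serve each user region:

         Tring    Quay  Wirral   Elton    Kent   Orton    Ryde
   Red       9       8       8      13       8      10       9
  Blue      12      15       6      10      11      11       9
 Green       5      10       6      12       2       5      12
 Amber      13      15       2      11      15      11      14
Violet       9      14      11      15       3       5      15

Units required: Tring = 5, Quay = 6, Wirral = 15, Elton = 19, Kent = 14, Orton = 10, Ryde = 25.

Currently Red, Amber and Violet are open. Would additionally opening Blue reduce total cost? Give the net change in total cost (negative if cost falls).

Yes — net change −7 (cost falls by 7).

Current service cost with {Red, Amber, Violet}: 649.
Adding Blue: each user region re-picks its cheapest; new service cost 630, saving 19.
Extra fixed cost: 12. Net change = 12 − 19 = -7.
(Totals: 1993 → 1986.)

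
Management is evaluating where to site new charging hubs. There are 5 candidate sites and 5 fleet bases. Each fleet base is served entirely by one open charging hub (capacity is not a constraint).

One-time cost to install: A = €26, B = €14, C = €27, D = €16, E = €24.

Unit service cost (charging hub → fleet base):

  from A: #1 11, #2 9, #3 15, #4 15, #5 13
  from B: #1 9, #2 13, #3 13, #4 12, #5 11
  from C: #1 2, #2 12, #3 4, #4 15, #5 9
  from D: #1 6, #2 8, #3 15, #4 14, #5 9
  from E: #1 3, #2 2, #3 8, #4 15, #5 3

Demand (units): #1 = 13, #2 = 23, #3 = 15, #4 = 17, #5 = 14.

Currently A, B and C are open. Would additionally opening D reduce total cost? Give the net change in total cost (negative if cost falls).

Current service cost with {A, B, C}: 623.
Adding D: each fleet base re-picks its cheapest; new service cost 600, saving 23.
Extra fixed cost: 16. Net change = 16 − 23 = -7.
(Totals: 690 → 683.)

Yes — net change −7 (cost falls by 7).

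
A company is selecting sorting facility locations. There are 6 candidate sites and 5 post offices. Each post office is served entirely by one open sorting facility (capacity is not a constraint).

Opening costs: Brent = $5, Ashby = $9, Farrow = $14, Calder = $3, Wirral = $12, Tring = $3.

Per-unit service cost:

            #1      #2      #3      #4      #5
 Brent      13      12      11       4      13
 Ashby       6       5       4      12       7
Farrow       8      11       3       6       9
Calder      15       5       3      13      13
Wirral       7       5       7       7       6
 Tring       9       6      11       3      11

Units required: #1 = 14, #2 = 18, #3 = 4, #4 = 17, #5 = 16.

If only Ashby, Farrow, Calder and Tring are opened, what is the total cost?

Each post office is assigned to its cheapest site among the open ones.
{Ashby, Farrow, Calder, Tring}: #1→Ashby 6·14=84, #2→Ashby 5·18=90, #3→Farrow 3·4=12, #4→Tring 3·17=51, #5→Ashby 7·16=112. Service 349; fixed 29; total 378.

Total cost: 378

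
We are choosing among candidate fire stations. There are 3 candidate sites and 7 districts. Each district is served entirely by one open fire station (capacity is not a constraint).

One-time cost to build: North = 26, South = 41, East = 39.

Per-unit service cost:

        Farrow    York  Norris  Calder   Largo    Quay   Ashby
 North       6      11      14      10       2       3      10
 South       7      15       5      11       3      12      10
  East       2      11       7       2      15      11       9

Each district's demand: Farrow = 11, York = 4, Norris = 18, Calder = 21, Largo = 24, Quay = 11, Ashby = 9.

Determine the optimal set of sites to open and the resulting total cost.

For any fixed open set, each district goes to its cheapest open site; total = fixed + service.
{North, East}: Farrow→East 2·11=22, York→North 11·4=44, Norris→East 7·18=126, Calder→East 2·21=42, Largo→North 2·24=48, Quay→North 3·11=33, Ashby→East 9·9=81. Service 396; fixed 65; total 461.
{North, South, East}: service 360 + fixed 106 = 466
{South, East}: Farrow→East 2·11=22, York→East 11·4=44, Norris→South 5·18=90, Calder→East 2·21=42, Largo→South 3·24=72, Quay→East 11·11=121, Ashby→East 9·9=81. Service 472; fixed 80; total 552.
{North}: service 743 + fixed 26 = 769
No other subset beats 461.

Open North and East; minimum total cost 461.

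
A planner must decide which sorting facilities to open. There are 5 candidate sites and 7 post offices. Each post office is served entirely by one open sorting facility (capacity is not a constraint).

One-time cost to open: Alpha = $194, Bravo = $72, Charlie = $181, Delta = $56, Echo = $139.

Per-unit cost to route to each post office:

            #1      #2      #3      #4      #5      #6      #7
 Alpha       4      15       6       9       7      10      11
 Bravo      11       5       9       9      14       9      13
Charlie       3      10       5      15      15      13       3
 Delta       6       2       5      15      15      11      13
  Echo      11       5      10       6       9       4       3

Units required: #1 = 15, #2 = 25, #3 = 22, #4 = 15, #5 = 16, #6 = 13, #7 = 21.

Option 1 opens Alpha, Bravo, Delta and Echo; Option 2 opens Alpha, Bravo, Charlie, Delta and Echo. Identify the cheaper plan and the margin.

Option 1: {Alpha, Bravo, Delta, Echo}: #1→Alpha 4·15=60, #2→Delta 2·25=50, #3→Delta 5·22=110, #4→Echo 6·15=90, #5→Alpha 7·16=112, #6→Echo 4·13=52, #7→Echo 3·21=63. Service 537; fixed 461; total 998.
Option 2: {Alpha, Bravo, Charlie, Delta, Echo}: #1→Charlie 3·15=45, #2→Delta 2·25=50, #3→Charlie 5·22=110, #4→Echo 6·15=90, #5→Alpha 7·16=112, #6→Echo 4·13=52, #7→Charlie 3·21=63. Service 522; fixed 642; total 1164.
Difference: |998 − 1164| = 166.

Option 1 is cheaper by 166.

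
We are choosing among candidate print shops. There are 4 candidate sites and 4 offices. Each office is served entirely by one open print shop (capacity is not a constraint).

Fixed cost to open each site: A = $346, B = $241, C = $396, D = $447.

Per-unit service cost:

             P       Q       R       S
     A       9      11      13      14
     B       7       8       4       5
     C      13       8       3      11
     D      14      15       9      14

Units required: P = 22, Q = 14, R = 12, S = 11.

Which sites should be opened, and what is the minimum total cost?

Open B only; minimum total cost 610.

For any fixed open set, each office goes to its cheapest open site; total = fixed + service.
{B}: P→B 7·22=154, Q→B 8·14=112, R→B 4·12=48, S→B 5·11=55. Service 369; fixed 241; total 610.
{C}: P→C 13·22=286, Q→C 8·14=112, R→C 3·12=36, S→C 11·11=121. Service 555; fixed 396; total 951.
{A, B}: service 369 + fixed 587 = 956
{A, B, C, D}: service 357 + fixed 1430 = 1787
No other subset beats 610.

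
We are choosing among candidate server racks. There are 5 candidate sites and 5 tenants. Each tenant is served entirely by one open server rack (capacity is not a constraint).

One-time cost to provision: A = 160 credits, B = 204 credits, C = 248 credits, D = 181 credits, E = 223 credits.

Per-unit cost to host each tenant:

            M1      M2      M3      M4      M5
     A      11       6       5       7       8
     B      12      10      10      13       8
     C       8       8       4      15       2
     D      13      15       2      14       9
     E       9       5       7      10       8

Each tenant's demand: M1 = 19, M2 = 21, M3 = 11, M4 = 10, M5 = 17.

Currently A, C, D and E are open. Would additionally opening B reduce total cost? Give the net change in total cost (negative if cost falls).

Current service cost with {A, C, D, E}: 383.
Adding B: each tenant re-picks its cheapest; new service cost 383, saving 0.
Extra fixed cost: 204. Net change = 204 − 0 = 204.
(Totals: 1195 → 1399.)

No — net change +204 (cost rises by 204).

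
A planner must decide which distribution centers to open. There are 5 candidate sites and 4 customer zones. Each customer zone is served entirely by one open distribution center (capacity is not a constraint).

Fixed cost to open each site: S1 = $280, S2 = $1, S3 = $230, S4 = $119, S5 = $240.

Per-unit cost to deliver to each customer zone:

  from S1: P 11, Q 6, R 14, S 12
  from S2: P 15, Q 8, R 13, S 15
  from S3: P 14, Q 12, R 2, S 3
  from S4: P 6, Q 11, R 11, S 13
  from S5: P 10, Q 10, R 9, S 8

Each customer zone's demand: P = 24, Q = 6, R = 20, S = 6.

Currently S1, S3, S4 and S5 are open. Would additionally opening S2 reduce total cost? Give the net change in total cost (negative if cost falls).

No — net change +1 (cost rises by 1).

Current service cost with {S1, S3, S4, S5}: 238.
Adding S2: each customer zone re-picks its cheapest; new service cost 238, saving 0.
Extra fixed cost: 1. Net change = 1 − 0 = 1.
(Totals: 1107 → 1108.)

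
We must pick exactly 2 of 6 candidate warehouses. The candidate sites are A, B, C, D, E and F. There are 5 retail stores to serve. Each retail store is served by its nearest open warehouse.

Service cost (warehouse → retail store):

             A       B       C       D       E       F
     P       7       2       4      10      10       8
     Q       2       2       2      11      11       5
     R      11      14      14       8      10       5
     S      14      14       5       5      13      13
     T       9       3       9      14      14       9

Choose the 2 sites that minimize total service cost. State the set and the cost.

With exactly 2 open, each retail store uses its cheapest among the chosen.
{B, D}: P→B 2, Q→B 2, R→D 8, S→D 5, T→B 3. Service cost 20.
{B, F}: service cost 25
{C, F}: service cost 25
Among all 15 size-2 choices, {B, D} is lowest.

Choose B and D; total service cost 20.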